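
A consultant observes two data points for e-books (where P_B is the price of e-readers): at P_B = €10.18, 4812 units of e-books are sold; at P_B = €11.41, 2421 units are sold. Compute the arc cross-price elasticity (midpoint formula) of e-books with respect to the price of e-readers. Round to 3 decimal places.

-5.802

ΔQ_A = 2421 − 4812 = -2391; ΔP_B = 11.41 − 10.18 = 1.23.
Midpoints: Q̄_A = 3616.5, P̄_B = 10.79.
ε = (ΔQ_A/Q̄_A)/(ΔP_B/P̄_B) = (-2391/3616.5)/(1.23/10.79) ≈ -5.802.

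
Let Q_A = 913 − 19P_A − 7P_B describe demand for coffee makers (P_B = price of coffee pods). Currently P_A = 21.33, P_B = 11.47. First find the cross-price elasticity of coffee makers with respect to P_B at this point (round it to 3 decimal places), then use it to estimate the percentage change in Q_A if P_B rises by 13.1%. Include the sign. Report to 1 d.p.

At P_A = 21.33, P_B = 11.47: Q_A = 427.44.
∂Q_A/∂P_B = -7.
ε = (∂Q_A/∂P_B)(P_B/Q_A) = -7.0000 × 11.47/427.44 ≈ -0.188.
%ΔQ_A ≈ ε × %ΔP_B = -0.188 × (13.1%) = -2.5%.

-2.5%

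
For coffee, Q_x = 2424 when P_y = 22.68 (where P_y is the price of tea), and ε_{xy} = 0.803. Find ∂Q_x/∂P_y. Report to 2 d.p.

ε = (∂Q_x/∂P_y)·(P_y/Q_x) ⇒ ∂Q_x/∂P_y = ε·Q_x/P_y = 0.803 × 2424/22.68 ≈ 85.82.

85.82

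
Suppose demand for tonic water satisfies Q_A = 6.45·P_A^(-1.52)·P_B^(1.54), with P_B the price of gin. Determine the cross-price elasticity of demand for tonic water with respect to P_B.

In a log-linear (constant-elasticity) demand function, the coefficient on the exponent of P_B is the cross-price elasticity.
ε = 1.54. Positive, so tonic water and gin are substitutes.

1.54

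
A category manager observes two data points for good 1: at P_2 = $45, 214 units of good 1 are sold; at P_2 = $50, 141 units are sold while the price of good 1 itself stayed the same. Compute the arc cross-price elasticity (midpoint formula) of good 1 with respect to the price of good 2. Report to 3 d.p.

ΔQ_1 = 141 − 214 = -73; ΔP_2 = 50 − 45 = 5.
Midpoints: Q̄_1 = 177.5, P̄_2 = 47.50.
ε = (ΔQ_1/Q̄_1)/(ΔP_2/P̄_2) = (-73/177.5)/(5/47.50) ≈ -3.907.
ε < 0: good 1 and good 2 are complements.

-3.907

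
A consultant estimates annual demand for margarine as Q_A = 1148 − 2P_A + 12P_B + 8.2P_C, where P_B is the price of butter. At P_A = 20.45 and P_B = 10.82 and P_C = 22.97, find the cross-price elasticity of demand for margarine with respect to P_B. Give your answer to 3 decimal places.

At P_A = 20.45 and P_B = 10.82 and P_C = 22.97: Q_A = 1425.294.
∂Q_A/∂P_B = 12.
ε = (∂Q_A/∂P_B)(P_B/Q_A) = 12 × (10.82/1425.294) ≈ 0.091.

0.091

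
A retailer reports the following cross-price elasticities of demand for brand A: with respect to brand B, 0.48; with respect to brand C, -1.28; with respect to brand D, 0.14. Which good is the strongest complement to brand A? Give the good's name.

brand C

Complements have ε < 0. The most negative value is -1.28 (brand C).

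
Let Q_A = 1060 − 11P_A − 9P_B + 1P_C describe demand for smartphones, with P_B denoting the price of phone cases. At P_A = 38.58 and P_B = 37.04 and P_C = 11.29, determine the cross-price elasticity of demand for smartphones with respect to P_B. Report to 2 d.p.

At P_A = 38.58 and P_B = 37.04 and P_C = 11.29: Q_A = 313.55.
∂Q_A/∂P_B = -9.
ε = (∂Q_A/∂P_B)(P_B/Q_A) = -9 × (37.04/313.55) ≈ -1.06.

-1.06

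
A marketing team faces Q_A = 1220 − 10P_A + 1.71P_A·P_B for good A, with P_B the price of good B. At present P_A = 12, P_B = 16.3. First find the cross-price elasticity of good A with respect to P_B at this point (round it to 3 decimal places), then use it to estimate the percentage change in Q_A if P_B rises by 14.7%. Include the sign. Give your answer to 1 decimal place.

3.4%

At P_A = 12, P_B = 16.3: Q_A = 1434.476.
∂Q_A/∂P_B = 1.71P_A = 20.5200.
ε = (∂Q_A/∂P_B)(P_B/Q_A) = 20.5200 × 16.3/1434.476 ≈ 0.233.
%ΔQ_A ≈ ε × %ΔP_B = 0.233 × (14.7%) = 3.4%.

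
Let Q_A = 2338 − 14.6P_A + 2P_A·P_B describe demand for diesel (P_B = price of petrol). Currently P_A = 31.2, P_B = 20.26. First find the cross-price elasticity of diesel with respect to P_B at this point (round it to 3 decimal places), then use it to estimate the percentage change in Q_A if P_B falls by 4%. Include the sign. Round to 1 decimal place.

-1.6%

At P_A = 31.2, P_B = 20.26: Q_A = 3146.704.
∂Q_A/∂P_B = 2P_A = 62.4000.
ε = (∂Q_A/∂P_B)(P_B/Q_A) = 62.4000 × 20.26/3146.704 ≈ 0.402.
%ΔQ_A ≈ ε × %ΔP_B = 0.402 × (-4%) = -1.6%.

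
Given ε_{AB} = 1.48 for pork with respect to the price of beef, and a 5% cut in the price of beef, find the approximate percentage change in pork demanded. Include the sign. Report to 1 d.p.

-7.4%

%ΔQ ≈ ε × %ΔP of beef = 1.48 × (-5%) = -7.4%.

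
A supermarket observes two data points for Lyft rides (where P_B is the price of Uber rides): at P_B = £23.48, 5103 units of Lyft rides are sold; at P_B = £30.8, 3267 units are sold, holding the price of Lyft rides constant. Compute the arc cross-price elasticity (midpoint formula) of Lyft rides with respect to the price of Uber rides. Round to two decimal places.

ΔQ_A = 3267 − 5103 = -1836; ΔP_B = 30.8 − 23.48 = 7.32.
Midpoints: Q̄_A = 4185.0, P̄_B = 27.14.
ε = (ΔQ_A/Q̄_A)/(ΔP_B/P̄_B) = (-1836/4185.0)/(7.32/27.14) ≈ -1.63.
ε < 0: Lyft rides and Uber rides are complements.

-1.63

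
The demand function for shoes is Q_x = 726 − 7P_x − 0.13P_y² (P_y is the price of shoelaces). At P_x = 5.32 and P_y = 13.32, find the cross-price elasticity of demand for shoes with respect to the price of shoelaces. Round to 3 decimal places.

At P_x = 5.32 and P_y = 13.32: Q_x = 665.695.
∂Q_x/∂P_y = -0.26P_y = -0.26(13.32) = -3.4632.
ε = (∂Q_x/∂P_y)(P_y/Q_x) = -3.4632 × (13.32/665.695) ≈ -0.069.
ε < 0: complements.

-0.069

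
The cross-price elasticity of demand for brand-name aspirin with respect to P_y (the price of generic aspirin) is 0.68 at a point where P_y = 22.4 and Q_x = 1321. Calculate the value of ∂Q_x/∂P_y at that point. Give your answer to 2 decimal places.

40.10

ε = (∂Q_x/∂P_y)·(P_y/Q_x) ⇒ ∂Q_x/∂P_y = ε·Q_x/P_y = 0.68 × 1321/22.4 ≈ 40.10.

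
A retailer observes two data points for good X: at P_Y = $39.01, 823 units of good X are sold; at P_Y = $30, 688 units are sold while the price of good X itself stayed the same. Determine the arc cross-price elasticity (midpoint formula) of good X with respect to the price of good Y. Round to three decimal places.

0.684

ΔQ_X = 688 − 823 = -135; ΔP_Y = 30 − 39.01 = -9.01.
Midpoints: Q̄_X = 755.5, P̄_Y = 34.50.
ε = (ΔQ_X/Q̄_X)/(ΔP_Y/P̄_Y) = (-135/755.5)/(-9.01/34.50) ≈ 0.684.
ε > 0: good X and good Y are substitutes.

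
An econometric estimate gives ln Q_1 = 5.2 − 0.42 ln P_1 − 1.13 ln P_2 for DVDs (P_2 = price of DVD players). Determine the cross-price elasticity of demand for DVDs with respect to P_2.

In a log-linear (constant-elasticity) demand function, the coefficient on ln P_2 is the cross-price elasticity.
ε = -1.13. Negative, so DVDs and DVD players are complements.

-1.13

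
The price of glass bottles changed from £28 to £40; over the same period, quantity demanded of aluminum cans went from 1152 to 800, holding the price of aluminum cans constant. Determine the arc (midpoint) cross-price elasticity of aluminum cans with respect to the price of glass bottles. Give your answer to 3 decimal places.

ΔQ_A = 800 − 1152 = -352; ΔP_B = 40 − 28 = 12.
Midpoints: Q̄_A = 976.0, P̄_B = 34.00.
ε = (ΔQ_A/Q̄_A)/(ΔP_B/P̄_B) = (-352/976.0)/(12/34.00) ≈ -1.022.

-1.022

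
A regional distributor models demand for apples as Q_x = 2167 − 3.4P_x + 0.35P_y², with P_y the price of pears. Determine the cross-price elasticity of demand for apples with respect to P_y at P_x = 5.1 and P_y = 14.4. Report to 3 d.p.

0.065

At P_x = 5.1 and P_y = 14.4: Q_x = 2222.236.
∂Q_x/∂P_y = 0.7P_y = 0.7(14.4) = 10.0800.
ε = (∂Q_x/∂P_y)(P_y/Q_x) = 10.0800 × (14.4/2222.236) ≈ 0.065.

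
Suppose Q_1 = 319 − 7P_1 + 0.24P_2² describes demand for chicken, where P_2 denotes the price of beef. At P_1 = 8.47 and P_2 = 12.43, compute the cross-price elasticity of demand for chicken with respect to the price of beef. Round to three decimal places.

At P_1 = 8.47 and P_2 = 12.43: Q_1 = 296.791.
∂Q_1/∂P_2 = 0.48P_2 = 0.48(12.43) = 5.9664.
ε = (∂Q_1/∂P_2)(P_2/Q_1) = 5.9664 × (12.43/296.791) ≈ 0.250.

0.250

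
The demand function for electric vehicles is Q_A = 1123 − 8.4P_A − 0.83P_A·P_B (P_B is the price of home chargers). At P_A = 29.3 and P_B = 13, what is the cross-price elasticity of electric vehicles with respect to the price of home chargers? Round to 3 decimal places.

At P_A = 29.3 and P_B = 13: Q_A = 560.733.
∂Q_A/∂P_B = -0.83P_A = -0.83(29.3) = -24.3190.
ε = (∂Q_A/∂P_B)(P_B/Q_A) = -24.3190 × (13/560.733) ≈ -0.564.

-0.564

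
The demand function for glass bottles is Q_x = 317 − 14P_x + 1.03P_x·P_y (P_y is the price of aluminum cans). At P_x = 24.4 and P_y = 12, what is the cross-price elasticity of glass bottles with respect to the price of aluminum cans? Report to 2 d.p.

1.09

At P_x = 24.4 and P_y = 12: Q_x = 276.984.
∂Q_x/∂P_y = 1.03P_x = 1.03(24.4) = 25.1320.
ε = (∂Q_x/∂P_y)(P_y/Q_x) = 25.1320 × (12/276.984) ≈ 1.09.
ε > 0: substitutes.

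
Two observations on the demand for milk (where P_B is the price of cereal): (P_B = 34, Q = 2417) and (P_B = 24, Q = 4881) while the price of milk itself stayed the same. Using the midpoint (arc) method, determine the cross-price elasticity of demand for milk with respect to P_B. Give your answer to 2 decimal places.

ΔQ_A = 4881 − 2417 = 2464; ΔP_B = 24 − 34 = -10.
Midpoints: Q̄_A = 3649.0, P̄_B = 29.00.
ε = (ΔQ_A/Q̄_A)/(ΔP_B/P̄_B) = (2464/3649.0)/(-10/29.00) ≈ -1.96.
ε < 0: milk and cereal are complements.

-1.96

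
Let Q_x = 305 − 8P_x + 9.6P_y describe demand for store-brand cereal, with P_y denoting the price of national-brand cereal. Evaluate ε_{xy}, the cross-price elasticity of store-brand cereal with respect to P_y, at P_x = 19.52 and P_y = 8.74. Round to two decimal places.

0.36

At P_x = 19.52 and P_y = 8.74: Q_x = 232.744.
∂Q_x/∂P_y = 9.6.
ε = (∂Q_x/∂P_y)(P_y/Q_x) = 9.6 × (8.74/232.744) ≈ 0.36.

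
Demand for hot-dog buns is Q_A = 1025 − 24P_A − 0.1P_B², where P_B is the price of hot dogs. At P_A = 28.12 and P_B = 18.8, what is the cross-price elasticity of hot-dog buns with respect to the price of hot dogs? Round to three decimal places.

At P_A = 28.12 and P_B = 18.8: Q_A = 314.776.
∂Q_A/∂P_B = -0.2P_B = -0.2(18.8) = -3.7600.
ε = (∂Q_A/∂P_B)(P_B/Q_A) = -3.7600 × (18.8/314.776) ≈ -0.225.
ε < 0: complements.

-0.225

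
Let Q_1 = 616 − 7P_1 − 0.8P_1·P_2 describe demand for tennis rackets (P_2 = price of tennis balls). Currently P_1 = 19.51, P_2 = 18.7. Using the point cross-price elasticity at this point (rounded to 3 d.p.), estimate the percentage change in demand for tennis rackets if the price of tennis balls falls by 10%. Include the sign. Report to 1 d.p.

At P_1 = 19.51, P_2 = 18.7: Q_1 = 187.560.
∂Q_1/∂P_2 = -0.8P_1 = -15.6080.
ε = (∂Q_1/∂P_2)(P_2/Q_1) = -15.6080 × 18.7/187.560 ≈ -1.556.
%ΔQ_1 ≈ ε × %ΔP_2 = -1.556 × (-10%) = 15.6%.

15.6%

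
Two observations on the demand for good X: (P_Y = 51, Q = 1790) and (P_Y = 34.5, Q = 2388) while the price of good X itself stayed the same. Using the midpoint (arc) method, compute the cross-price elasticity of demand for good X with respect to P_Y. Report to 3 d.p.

-0.742

ΔQ_X = 2388 − 1790 = 598; ΔP_Y = 34.5 − 51 = -16.5.
Midpoints: Q̄_X = 2089.0, P̄_Y = 42.75.
ε = (ΔQ_X/Q̄_X)/(ΔP_Y/P̄_Y) = (598/2089.0)/(-16.5/42.75) ≈ -0.742.
ε < 0: good X and good Y are complements.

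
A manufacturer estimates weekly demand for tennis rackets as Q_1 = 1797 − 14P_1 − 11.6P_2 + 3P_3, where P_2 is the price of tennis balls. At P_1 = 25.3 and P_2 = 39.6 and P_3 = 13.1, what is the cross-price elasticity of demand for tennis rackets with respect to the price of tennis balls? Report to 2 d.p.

At P_1 = 25.3 and P_2 = 39.6 and P_3 = 13.1: Q_1 = 1022.74.
∂Q_1/∂P_2 = -11.6.
ε = (∂Q_1/∂P_2)(P_2/Q_1) = -11.6 × (39.6/1022.74) ≈ -0.45.

-0.45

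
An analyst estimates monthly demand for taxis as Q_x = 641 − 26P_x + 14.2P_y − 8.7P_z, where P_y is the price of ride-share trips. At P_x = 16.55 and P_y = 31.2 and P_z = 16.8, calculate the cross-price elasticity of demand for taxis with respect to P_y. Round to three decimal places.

At P_x = 16.55 and P_y = 31.2 and P_z = 16.8: Q_x = 507.58.
∂Q_x/∂P_y = 14.2.
ε = (∂Q_x/∂P_y)(P_y/Q_x) = 14.2 × (31.2/507.58) ≈ 0.873.
Since ε > 0, taxis and ride-share trips are substitutes.

0.873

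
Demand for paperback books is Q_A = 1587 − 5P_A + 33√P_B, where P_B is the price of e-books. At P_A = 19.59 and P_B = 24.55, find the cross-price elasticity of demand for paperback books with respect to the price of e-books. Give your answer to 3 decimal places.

0.049

At P_A = 19.59 and P_B = 24.55: Q_A = 1652.558.
∂Q_A/∂P_B = 33/(2√P_B) = 33/(2√24.55) = 3.3301.
ε = (∂Q_A/∂P_B)(P_B/Q_A) = 3.3301 × (24.55/1652.558) ≈ 0.049.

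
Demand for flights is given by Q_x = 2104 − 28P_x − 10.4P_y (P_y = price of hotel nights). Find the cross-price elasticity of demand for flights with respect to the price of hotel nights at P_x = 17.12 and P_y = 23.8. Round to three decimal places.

-0.180

At P_x = 17.12 and P_y = 23.8: Q_x = 1377.12.
∂Q_x/∂P_y = -10.4.
ε = (∂Q_x/∂P_y)(P_y/Q_x) = -10.4 × (23.8/1377.12) ≈ -0.180.
Since ε < 0, flights and hotel nights are complements.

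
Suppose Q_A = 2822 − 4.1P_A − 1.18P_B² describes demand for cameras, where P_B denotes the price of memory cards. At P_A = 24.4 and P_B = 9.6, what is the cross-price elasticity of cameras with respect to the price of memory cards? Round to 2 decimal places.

At P_A = 24.4 and P_B = 9.6: Q_A = 2613.211.
∂Q_A/∂P_B = -2.36P_B = -2.36(9.6) = -22.6560.
ε = (∂Q_A/∂P_B)(P_B/Q_A) = -22.6560 × (9.6/2613.211) ≈ -0.08.
ε < 0: complements.

-0.08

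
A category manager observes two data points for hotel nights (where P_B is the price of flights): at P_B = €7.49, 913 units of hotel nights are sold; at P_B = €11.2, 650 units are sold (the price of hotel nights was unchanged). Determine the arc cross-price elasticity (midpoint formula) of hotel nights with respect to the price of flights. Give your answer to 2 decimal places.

ΔQ_A = 650 − 913 = -263; ΔP_B = 11.2 − 7.49 = 3.71.
Midpoints: Q̄_A = 781.5, P̄_B = 9.34.
ε = (ΔQ_A/Q̄_A)/(ΔP_B/P̄_B) = (-263/781.5)/(3.71/9.34) ≈ -0.85.

-0.85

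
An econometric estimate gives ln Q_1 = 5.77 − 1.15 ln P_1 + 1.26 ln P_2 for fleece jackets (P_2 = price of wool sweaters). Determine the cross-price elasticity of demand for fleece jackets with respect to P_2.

1.26

In a log-linear (constant-elasticity) demand function, the coefficient on ln P_2 is the cross-price elasticity.
ε = 1.26. Positive, so fleece jackets and wool sweaters are substitutes.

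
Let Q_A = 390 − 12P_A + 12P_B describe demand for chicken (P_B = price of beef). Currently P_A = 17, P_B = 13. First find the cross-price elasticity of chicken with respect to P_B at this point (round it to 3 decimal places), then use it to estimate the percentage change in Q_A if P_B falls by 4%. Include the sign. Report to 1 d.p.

-1.8%

At P_A = 17, P_B = 13: Q_A = 342.
∂Q_A/∂P_B = 12.
ε = (∂Q_A/∂P_B)(P_B/Q_A) = 12.0000 × 13/342 ≈ 0.456.
%ΔQ_A ≈ ε × %ΔP_B = 0.456 × (-4%) = -1.8%.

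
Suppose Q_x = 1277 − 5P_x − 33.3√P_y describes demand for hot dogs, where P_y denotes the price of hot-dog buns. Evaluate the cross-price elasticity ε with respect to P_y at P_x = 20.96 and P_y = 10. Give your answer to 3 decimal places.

-0.049

At P_x = 20.96 and P_y = 10: Q_x = 1066.896.
∂Q_x/∂P_y = -33.3/(2√P_y) = -33.3/(2√10) = -5.2652.
ε = (∂Q_x/∂P_y)(P_y/Q_x) = -5.2652 × (10/1066.896) ≈ -0.049.
ε < 0: complements.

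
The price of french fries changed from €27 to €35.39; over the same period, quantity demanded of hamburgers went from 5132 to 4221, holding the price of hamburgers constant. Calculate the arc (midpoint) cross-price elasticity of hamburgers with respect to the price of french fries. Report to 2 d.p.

-0.72

ΔQ_A = 4221 − 5132 = -911; ΔP_B = 35.39 − 27 = 8.39.
Midpoints: Q̄_A = 4676.5, P̄_B = 31.20.
ε = (ΔQ_A/Q̄_A)/(ΔP_B/P̄_B) = (-911/4676.5)/(8.39/31.20) ≈ -0.72.
ε < 0: hamburgers and french fries are complements.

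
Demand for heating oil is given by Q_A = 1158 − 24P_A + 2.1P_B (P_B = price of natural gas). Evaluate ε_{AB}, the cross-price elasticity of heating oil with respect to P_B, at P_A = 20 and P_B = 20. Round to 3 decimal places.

0.058

At P_A = 20 and P_B = 20: Q_A = 720.
∂Q_A/∂P_B = 2.1.
ε = (∂Q_A/∂P_B)(P_B/Q_A) = 2.1 × (20/720) ≈ 0.058.
Since ε > 0, heating oil and natural gas are substitutes.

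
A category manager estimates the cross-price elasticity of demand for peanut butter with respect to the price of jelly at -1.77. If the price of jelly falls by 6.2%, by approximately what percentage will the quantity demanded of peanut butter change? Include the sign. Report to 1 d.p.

%ΔQ ≈ ε × %ΔP of jelly = -1.77 × (-6.2%) = 11.0%.

11.0%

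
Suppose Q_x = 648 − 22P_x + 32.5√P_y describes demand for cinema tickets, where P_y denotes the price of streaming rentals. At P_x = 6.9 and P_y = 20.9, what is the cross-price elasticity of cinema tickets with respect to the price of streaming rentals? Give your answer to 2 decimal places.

0.12

At P_x = 6.9 and P_y = 20.9: Q_x = 644.779.
∂Q_x/∂P_y = 32.5/(2√P_y) = 32.5/(2√20.9) = 3.5545.
ε = (∂Q_x/∂P_y)(P_y/Q_x) = 3.5545 × (20.9/644.779) ≈ 0.12.
ε > 0: substitutes.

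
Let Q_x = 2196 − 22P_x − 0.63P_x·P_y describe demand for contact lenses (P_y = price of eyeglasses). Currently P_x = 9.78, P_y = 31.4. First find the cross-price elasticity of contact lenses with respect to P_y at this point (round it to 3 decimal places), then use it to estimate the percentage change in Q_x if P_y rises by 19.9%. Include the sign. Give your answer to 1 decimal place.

At P_x = 9.78, P_y = 31.4: Q_x = 1787.372.
∂Q_x/∂P_y = -0.63P_x = -6.1614.
ε = (∂Q_x/∂P_y)(P_y/Q_x) = -6.1614 × 31.4/1787.372 ≈ -0.108.
%ΔQ_x ≈ ε × %ΔP_y = -0.108 × (19.9%) = -2.1%.

-2.1%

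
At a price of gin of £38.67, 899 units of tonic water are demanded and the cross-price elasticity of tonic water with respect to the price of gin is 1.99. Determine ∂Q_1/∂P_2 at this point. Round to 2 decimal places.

46.26

ε = (∂Q_1/∂P_2)·(P_2/Q_1) ⇒ ∂Q_1/∂P_2 = ε·Q_1/P_2 = 1.99 × 899/38.67 ≈ 46.26.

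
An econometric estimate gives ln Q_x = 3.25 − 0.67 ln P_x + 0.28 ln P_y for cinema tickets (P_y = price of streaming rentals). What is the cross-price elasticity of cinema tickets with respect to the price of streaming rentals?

In a log-linear (constant-elasticity) demand function, the coefficient on ln P_y is the cross-price elasticity.
ε = 0.28. Positive, so cinema tickets and streaming rentals are substitutes.

0.28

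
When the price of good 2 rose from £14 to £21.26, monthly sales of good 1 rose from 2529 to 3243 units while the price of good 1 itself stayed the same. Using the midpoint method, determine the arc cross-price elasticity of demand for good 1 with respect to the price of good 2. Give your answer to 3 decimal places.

ΔQ_1 = 3243 − 2529 = 714; ΔP_2 = 21.26 − 14 = 7.26.
Midpoints: Q̄_1 = 2886.0, P̄_2 = 17.63.
ε = (ΔQ_1/Q̄_1)/(ΔP_2/P̄_2) = (714/2886.0)/(7.26/17.63) ≈ 0.601.
ε > 0: good 1 and good 2 are substitutes.

0.601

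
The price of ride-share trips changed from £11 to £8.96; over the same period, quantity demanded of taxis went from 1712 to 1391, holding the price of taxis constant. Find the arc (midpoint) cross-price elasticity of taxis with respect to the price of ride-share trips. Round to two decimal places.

ΔQ_A = 1391 − 1712 = -321; ΔP_B = 8.96 − 11 = -2.04.
Midpoints: Q̄_A = 1551.5, P̄_B = 9.98.
ε = (ΔQ_A/Q̄_A)/(ΔP_B/P̄_B) = (-321/1551.5)/(-2.04/9.98) ≈ 1.01.
ε > 0: taxis and ride-share trips are substitutes.

1.01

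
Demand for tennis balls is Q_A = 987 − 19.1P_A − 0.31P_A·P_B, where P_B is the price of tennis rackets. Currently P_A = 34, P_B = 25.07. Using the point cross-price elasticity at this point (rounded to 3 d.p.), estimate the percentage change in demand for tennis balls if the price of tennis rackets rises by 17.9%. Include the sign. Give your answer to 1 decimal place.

-64.5%

At P_A = 34, P_B = 25.07: Q_A = 73.362.
∂Q_A/∂P_B = -0.31P_A = -10.5400.
ε = (∂Q_A/∂P_B)(P_B/Q_A) = -10.5400 × 25.07/73.362 ≈ -3.602.
%ΔQ_A ≈ ε × %ΔP_B = -3.602 × (17.9%) = -64.5%.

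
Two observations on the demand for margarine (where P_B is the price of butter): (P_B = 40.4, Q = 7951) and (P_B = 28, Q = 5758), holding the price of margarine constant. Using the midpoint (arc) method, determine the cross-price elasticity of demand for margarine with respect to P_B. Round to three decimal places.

0.882

ΔQ_A = 5758 − 7951 = -2193; ΔP_B = 28 − 40.4 = -12.4.
Midpoints: Q̄_A = 6854.5, P̄_B = 34.20.
ε = (ΔQ_A/Q̄_A)/(ΔP_B/P̄_B) = (-2193/6854.5)/(-12.4/34.20) ≈ 0.882.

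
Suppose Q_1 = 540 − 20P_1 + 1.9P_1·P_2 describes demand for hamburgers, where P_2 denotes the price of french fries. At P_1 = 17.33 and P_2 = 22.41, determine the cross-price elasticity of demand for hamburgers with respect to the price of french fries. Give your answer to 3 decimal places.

0.792

At P_1 = 17.33 and P_2 = 22.41: Q_1 = 931.294.
∂Q_1/∂P_2 = 1.9P_1 = 1.9(17.33) = 32.9270.
ε = (∂Q_1/∂P_2)(P_2/Q_1) = 32.9270 × (22.41/931.294) ≈ 0.792.
ε > 0: substitutes.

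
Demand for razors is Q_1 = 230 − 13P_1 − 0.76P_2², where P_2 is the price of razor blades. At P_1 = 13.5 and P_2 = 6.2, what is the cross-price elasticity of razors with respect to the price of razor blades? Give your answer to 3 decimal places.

-2.311

At P_1 = 13.5 and P_2 = 6.2: Q_1 = 25.286.
∂Q_1/∂P_2 = -1.52P_2 = -1.52(6.2) = -9.4240.
ε = (∂Q_1/∂P_2)(P_2/Q_1) = -9.4240 × (6.2/25.286) ≈ -2.311.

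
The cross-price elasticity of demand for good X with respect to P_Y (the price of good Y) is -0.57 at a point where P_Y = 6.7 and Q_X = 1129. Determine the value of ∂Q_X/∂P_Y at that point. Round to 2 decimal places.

-96.05

ε = (∂Q_X/∂P_Y)·(P_Y/Q_X) ⇒ ∂Q_X/∂P_Y = ε·Q_X/P_Y = -0.57 × 1129/6.7 ≈ -96.05.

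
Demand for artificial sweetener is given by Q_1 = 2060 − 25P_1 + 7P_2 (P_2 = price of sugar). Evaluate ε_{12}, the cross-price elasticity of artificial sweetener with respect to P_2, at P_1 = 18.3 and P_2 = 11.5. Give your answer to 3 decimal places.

At P_1 = 18.3 and P_2 = 11.5: Q_1 = 1683.
∂Q_1/∂P_2 = 7.
ε = (∂Q_1/∂P_2)(P_2/Q_1) = 7 × (11.5/1683) ≈ 0.048.
Since ε > 0, artificial sweetener and sugar are substitutes.

0.048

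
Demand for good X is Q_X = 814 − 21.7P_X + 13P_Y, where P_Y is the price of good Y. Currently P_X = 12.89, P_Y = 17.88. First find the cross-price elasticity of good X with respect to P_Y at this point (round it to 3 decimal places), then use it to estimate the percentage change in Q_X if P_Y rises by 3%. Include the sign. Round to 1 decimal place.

0.9%

At P_X = 12.89, P_Y = 17.88: Q_X = 766.727.
∂Q_X/∂P_Y = 13.
ε = (∂Q_X/∂P_Y)(P_Y/Q_X) = 13.0000 × 17.88/766.727 ≈ 0.303.
%ΔQ_X ≈ ε × %ΔP_Y = 0.303 × (3%) = 0.9%.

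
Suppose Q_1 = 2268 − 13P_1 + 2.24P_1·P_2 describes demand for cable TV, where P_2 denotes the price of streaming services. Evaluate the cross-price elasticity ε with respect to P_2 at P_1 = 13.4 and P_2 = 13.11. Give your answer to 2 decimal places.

0.16

At P_1 = 13.4 and P_2 = 13.11: Q_1 = 2487.310.
∂Q_1/∂P_2 = 2.24P_1 = 2.24(13.4) = 30.0160.
ε = (∂Q_1/∂P_2)(P_2/Q_1) = 30.0160 × (13.11/2487.310) ≈ 0.16.
ε > 0: substitutes.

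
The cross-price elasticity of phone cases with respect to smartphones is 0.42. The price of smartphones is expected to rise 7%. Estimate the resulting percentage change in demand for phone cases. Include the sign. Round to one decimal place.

2.9%

%ΔQ ≈ ε × %ΔP of smartphones = 0.42 × (7%) = 2.9%.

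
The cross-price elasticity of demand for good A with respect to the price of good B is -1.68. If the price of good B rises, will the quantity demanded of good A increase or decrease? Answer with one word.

ε < 0 and the price of good B rises, so the quantity of good A moves in the opposite direction: it decreases.

decrease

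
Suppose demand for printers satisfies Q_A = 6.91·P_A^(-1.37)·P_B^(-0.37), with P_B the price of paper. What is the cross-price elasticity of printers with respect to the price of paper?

In a log-linear (constant-elasticity) demand function, the coefficient on the exponent of P_B is the cross-price elasticity.
ε = -0.37. Negative, so printers and paper are complements.

-0.37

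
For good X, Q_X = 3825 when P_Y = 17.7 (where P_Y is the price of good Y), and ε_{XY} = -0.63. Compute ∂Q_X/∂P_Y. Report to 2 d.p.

-136.14

ε = (∂Q_X/∂P_Y)·(P_Y/Q_X) ⇒ ∂Q_X/∂P_Y = ε·Q_X/P_Y = -0.63 × 3825/17.7 ≈ -136.14.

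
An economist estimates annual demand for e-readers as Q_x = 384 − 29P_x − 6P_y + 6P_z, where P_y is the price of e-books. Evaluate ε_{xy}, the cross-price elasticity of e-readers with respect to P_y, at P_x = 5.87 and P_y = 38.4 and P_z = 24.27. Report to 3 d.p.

-1.786

At P_x = 5.87 and P_y = 38.4 and P_z = 24.27: Q_x = 128.99.
∂Q_x/∂P_y = -6.
ε = (∂Q_x/∂P_y)(P_y/Q_x) = -6 × (38.4/128.99) ≈ -1.786.
Since ε < 0, e-readers and e-books are complements.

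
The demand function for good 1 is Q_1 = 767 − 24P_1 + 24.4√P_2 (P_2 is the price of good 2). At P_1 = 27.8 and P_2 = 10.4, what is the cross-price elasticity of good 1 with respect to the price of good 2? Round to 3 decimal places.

At P_1 = 27.8 and P_2 = 10.4: Q_1 = 178.488.
∂Q_1/∂P_2 = 24.4/(2√P_2) = 24.4/(2√10.4) = 3.7831.
ε = (∂Q_1/∂P_2)(P_2/Q_1) = 3.7831 × (10.4/178.488) ≈ 0.220.

0.220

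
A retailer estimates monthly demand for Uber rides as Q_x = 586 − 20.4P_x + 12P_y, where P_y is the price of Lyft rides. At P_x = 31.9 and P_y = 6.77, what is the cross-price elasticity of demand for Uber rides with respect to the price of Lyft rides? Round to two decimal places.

At P_x = 31.9 and P_y = 6.77: Q_x = 16.48.
∂Q_x/∂P_y = 12.
ε = (∂Q_x/∂P_y)(P_y/Q_x) = 12 × (6.77/16.48) ≈ 4.93.
Since ε > 0, Uber rides and Lyft rides are substitutes.

4.93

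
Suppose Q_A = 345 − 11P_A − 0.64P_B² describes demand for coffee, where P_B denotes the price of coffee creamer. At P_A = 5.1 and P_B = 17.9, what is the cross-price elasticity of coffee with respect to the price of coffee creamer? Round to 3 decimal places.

At P_A = 5.1 and P_B = 17.9: Q_A = 83.838.
∂Q_A/∂P_B = -1.28P_B = -1.28(17.9) = -22.9120.
ε = (∂Q_A/∂P_B)(P_B/Q_A) = -22.9120 × (17.9/83.838) ≈ -4.892.

-4.892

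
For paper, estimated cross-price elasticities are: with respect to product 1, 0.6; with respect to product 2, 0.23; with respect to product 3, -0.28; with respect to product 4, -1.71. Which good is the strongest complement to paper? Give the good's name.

product 4

Complements have ε < 0. The most negative value is -1.71 (product 4).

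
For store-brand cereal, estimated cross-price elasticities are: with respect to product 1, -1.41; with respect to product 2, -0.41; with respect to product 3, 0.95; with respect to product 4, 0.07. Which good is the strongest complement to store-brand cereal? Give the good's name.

product 1

Complements have ε < 0. The most negative value is -1.41 (product 1).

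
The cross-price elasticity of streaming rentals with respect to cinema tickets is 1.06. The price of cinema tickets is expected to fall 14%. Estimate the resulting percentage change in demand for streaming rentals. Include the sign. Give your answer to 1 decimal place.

-14.8%

%ΔQ ≈ ε × %ΔP of cinema tickets = 1.06 × (-14%) = -14.8%.
Demand for streaming rentals falls by about 14.8%.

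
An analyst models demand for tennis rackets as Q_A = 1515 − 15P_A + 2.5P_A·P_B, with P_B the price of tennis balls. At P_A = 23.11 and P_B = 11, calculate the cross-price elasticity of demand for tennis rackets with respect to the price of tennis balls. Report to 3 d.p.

0.352

At P_A = 23.11 and P_B = 11: Q_A = 1803.875.
∂Q_A/∂P_B = 2.5P_A = 2.5(23.11) = 57.7750.
ε = (∂Q_A/∂P_B)(P_B/Q_A) = 57.7750 × (11/1803.875) ≈ 0.352.
ε > 0: substitutes.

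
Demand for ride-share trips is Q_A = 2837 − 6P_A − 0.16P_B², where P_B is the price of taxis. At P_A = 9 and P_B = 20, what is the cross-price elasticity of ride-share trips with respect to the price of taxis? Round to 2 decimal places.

-0.05

At P_A = 9 and P_B = 20: Q_A = 2719.
∂Q_A/∂P_B = -0.32P_B = -0.32(20) = -6.4000.
ε = (∂Q_A/∂P_B)(P_B/Q_A) = -6.4000 × (20/2719) ≈ -0.05.
ε < 0: complements.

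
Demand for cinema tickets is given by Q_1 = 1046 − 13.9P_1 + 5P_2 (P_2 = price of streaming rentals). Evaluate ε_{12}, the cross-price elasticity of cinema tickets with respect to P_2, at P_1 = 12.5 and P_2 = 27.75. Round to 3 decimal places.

At P_1 = 12.5 and P_2 = 27.75: Q_1 = 1011.
∂Q_1/∂P_2 = 5.
ε = (∂Q_1/∂P_2)(P_2/Q_1) = 5 × (27.75/1011) ≈ 0.137.

0.137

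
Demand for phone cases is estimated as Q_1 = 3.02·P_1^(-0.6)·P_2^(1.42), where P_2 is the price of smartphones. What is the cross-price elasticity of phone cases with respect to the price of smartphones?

In a log-linear (constant-elasticity) demand function, the coefficient on the exponent of P_2 is the cross-price elasticity.
ε = 1.42. Positive, so phone cases and smartphones are substitutes.

1.42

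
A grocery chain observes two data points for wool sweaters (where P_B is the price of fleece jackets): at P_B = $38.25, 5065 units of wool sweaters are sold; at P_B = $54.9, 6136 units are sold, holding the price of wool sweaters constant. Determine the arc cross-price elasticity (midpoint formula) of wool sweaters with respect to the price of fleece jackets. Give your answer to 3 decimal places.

0.535

ΔQ_A = 6136 − 5065 = 1071; ΔP_B = 54.9 − 38.25 = 16.65.
Midpoints: Q̄_A = 5600.5, P̄_B = 46.58.
ε = (ΔQ_A/Q̄_A)/(ΔP_B/P̄_B) = (1071/5600.5)/(16.65/46.58) ≈ 0.535.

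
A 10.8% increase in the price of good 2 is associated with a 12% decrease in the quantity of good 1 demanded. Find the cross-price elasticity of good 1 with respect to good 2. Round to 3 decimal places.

-1.111

ε = (%ΔQ of good 1) / (%ΔP of good 2) = (-12%) / (10.8%) ≈ -1.111.
Negative cross-price elasticity: complements.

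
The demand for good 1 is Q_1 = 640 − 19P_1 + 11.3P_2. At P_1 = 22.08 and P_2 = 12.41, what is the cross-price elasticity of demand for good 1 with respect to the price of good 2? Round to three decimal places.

At P_1 = 22.08 and P_2 = 12.41: Q_1 = 360.713.
∂Q_1/∂P_2 = 11.3.
ε = (∂Q_1/∂P_2)(P_2/Q_1) = 11.3 × (12.41/360.713) ≈ 0.389.
Since ε > 0, good 1 and good 2 are substitutes.

0.389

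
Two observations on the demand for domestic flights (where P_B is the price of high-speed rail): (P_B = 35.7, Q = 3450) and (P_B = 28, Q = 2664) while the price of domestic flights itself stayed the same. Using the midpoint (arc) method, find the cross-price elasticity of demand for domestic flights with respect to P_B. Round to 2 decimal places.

ΔQ_A = 2664 − 3450 = -786; ΔP_B = 28 − 35.7 = -7.7.
Midpoints: Q̄_A = 3057.0, P̄_B = 31.85.
ε = (ΔQ_A/Q̄_A)/(ΔP_B/P̄_B) = (-786/3057.0)/(-7.7/31.85) ≈ 1.06.
ε > 0: domestic flights and high-speed rail are substitutes.

1.06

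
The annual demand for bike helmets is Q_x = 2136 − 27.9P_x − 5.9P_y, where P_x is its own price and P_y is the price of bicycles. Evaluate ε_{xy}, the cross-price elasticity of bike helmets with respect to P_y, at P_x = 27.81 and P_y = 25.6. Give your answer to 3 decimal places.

-0.125

At P_x = 27.81 and P_y = 25.6: Q_x = 1209.061.
∂Q_x/∂P_y = -5.9.
ε = (∂Q_x/∂P_y)(P_y/Q_x) = -5.9 × (25.6/1209.061) ≈ -0.125.
Since ε < 0, bike helmets and bicycles are complements.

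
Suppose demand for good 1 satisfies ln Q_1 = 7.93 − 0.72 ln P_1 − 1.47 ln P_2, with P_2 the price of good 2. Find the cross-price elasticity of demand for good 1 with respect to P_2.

-1.47

In a log-linear (constant-elasticity) demand function, the coefficient on ln P_2 is the cross-price elasticity.
ε = -1.47. Negative, so good 1 and good 2 are complements.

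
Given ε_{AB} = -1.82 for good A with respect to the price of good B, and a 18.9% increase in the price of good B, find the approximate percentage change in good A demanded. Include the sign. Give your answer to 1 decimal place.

%ΔQ ≈ ε × %ΔP of good B = -1.82 × (18.9%) = -34.4%.
Demand for good A falls by about 34.4%.

-34.4%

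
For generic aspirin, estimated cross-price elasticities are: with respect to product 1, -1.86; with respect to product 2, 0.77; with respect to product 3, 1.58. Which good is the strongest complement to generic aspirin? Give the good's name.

product 1

Complements have ε < 0. The most negative value is -1.86 (product 1).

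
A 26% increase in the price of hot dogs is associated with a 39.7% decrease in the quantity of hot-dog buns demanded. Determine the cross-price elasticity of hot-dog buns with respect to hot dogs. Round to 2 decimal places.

ε = (%ΔQ of hot-dog buns) / (%ΔP of hot dogs) = (-39.7%) / (26%) ≈ -1.53.
Negative cross-price elasticity: complements.

-1.53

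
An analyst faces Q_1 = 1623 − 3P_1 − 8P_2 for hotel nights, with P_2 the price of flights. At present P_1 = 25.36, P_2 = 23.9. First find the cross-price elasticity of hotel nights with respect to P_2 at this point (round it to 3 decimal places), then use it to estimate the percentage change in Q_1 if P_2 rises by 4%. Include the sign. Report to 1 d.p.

At P_1 = 25.36, P_2 = 23.9: Q_1 = 1355.72.
∂Q_1/∂P_2 = -8.
ε = (∂Q_1/∂P_2)(P_2/Q_1) = -8.0000 × 23.9/1355.72 ≈ -0.141.
%ΔQ_1 ≈ ε × %ΔP_2 = -0.141 × (4%) = -0.6%.

-0.6%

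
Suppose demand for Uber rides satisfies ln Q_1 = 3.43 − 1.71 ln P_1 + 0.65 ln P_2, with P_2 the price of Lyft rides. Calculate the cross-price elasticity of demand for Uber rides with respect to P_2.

0.65

In a log-linear (constant-elasticity) demand function, the coefficient on ln P_2 is the cross-price elasticity.
ε = 0.65. Positive, so Uber rides and Lyft rides are substitutes.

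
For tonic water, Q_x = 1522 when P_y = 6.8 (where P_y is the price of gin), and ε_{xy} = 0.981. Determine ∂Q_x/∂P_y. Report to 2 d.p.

219.57

ε = (∂Q_x/∂P_y)·(P_y/Q_x) ⇒ ∂Q_x/∂P_y = ε·Q_x/P_y = 0.981 × 1522/6.8 ≈ 219.57.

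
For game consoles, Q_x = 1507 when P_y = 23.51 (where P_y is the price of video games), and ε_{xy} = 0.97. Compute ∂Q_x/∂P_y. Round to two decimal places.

62.18

ε = (∂Q_x/∂P_y)·(P_y/Q_x) ⇒ ∂Q_x/∂P_y = ε·Q_x/P_y = 0.97 × 1507/23.51 ≈ 62.18.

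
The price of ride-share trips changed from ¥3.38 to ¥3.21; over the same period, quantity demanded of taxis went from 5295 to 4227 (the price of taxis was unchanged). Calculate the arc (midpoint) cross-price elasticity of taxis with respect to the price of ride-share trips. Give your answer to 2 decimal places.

4.35

ΔQ_A = 4227 − 5295 = -1068; ΔP_B = 3.21 − 3.38 = -0.17.
Midpoints: Q̄_A = 4761.0, P̄_B = 3.29.
ε = (ΔQ_A/Q̄_A)/(ΔP_B/P̄_B) = (-1068/4761.0)/(-0.17/3.29) ≈ 4.35.
ε > 0: taxis and ride-share trips are substitutes.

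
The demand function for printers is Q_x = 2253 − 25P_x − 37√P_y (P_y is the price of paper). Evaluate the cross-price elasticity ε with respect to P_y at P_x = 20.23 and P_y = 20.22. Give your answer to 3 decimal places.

At P_x = 20.23 and P_y = 20.22: Q_x = 1580.873.
∂Q_x/∂P_y = -37/(2√P_y) = -37/(2√20.22) = -4.1142.
ε = (∂Q_x/∂P_y)(P_y/Q_x) = -4.1142 × (20.22/1580.873) ≈ -0.053.

-0.053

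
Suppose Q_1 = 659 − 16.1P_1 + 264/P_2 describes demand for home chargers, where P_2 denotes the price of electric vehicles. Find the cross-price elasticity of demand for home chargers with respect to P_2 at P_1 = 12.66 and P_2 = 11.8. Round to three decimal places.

-0.047

At P_1 = 12.66 and P_2 = 11.8: Q_1 = 477.547.
∂Q_1/∂P_2 = −264/P_2² = -1.8960.
ε = (∂Q_1/∂P_2)(P_2/Q_1) = -1.8960 × (11.8/477.547) ≈ -0.047.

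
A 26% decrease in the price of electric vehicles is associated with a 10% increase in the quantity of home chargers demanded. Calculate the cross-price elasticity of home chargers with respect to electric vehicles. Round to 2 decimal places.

-0.38

ε = (%ΔQ of home chargers) / (%ΔP of electric vehicles) = (10%) / (-26%) ≈ -0.38.
Negative cross-price elasticity: complements.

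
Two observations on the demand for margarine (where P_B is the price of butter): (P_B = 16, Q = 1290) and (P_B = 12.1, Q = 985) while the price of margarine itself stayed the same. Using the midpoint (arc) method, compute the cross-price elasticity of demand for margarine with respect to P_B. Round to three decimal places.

0.966

ΔQ_A = 985 − 1290 = -305; ΔP_B = 12.1 − 16 = -3.9.
Midpoints: Q̄_A = 1137.5, P̄_B = 14.05.
ε = (ΔQ_A/Q̄_A)/(ΔP_B/P̄_B) = (-305/1137.5)/(-3.9/14.05) ≈ 0.966.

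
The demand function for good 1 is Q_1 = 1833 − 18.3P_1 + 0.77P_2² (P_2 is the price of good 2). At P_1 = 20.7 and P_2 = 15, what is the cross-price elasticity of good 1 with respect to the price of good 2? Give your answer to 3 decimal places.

0.213

At P_1 = 20.7 and P_2 = 15: Q_1 = 1627.44.
∂Q_1/∂P_2 = 1.54P_2 = 1.54(15) = 23.1000.
ε = (∂Q_1/∂P_2)(P_2/Q_1) = 23.1000 × (15/1627.44) ≈ 0.213.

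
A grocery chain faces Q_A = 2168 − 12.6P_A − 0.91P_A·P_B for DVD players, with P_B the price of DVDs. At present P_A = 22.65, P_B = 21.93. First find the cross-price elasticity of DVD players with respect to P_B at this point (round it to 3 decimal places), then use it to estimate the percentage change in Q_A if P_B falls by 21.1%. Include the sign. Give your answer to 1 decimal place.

At P_A = 22.65, P_B = 21.93: Q_A = 1430.600.
∂Q_A/∂P_B = -0.91P_A = -20.6115.
ε = (∂Q_A/∂P_B)(P_B/Q_A) = -20.6115 × 21.93/1430.600 ≈ -0.316.
%ΔQ_A ≈ ε × %ΔP_B = -0.316 × (-21.1%) = 6.7%.

6.7%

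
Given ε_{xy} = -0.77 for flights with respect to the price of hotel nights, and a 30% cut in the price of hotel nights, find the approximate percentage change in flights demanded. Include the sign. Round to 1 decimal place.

%ΔQ ≈ ε × %ΔP of hotel nights = -0.77 × (-30%) = 23.1%.

23.1%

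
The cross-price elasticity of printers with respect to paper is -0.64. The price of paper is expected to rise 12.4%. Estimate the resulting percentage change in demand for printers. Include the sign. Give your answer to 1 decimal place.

-7.9%

%ΔQ ≈ ε × %ΔP of paper = -0.64 × (12.4%) = -7.9%.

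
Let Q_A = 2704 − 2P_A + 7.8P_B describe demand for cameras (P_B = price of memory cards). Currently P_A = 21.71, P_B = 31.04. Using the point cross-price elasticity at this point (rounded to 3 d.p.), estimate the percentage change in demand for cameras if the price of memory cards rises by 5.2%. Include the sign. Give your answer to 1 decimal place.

At P_A = 21.71, P_B = 31.04: Q_A = 2902.692.
∂Q_A/∂P_B = 7.8.
ε = (∂Q_A/∂P_B)(P_B/Q_A) = 7.8000 × 31.04/2902.692 ≈ 0.083.
%ΔQ_A ≈ ε × %ΔP_B = 0.083 × (5.2%) = 0.4%.

0.4%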